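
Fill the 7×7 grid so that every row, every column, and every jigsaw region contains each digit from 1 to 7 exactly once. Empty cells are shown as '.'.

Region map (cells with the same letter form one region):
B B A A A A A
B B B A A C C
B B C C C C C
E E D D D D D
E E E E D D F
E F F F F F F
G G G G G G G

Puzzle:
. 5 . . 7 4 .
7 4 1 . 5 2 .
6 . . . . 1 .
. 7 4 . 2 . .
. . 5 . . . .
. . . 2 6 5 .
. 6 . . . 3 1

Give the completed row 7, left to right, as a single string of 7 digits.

R4C6 = 6: row 4 has {2,4,7}; col 6 has {1,2,3,4,5}; region has {2,4} → only 6 remains.
R5C6 = 7: row 5 has {5}; col 6 has {1,2,3,4,5,6}; region has {2,4,6} → only 7 remains.
R7C5 = 4: row 7 has {1,3,6}; col 5 has {2,5,6,7}; region has {1,3,6} → only 4 remains.
R3C5 = 3: row 3 has {1,6}; col 5 has {2,4,5,6,7}; region has {1,2} → only 3 remains.
R5C5 = 1: row 5 has {5,7}; col 5 has {2,3,4,5,6,7}; region has {2,4,6,7} → only 1 remains.
R2C7 = 6: row 2 has {1,2,4,5,7}; col 7 has {1}; region has {1,2,3} → only 6 remains.
R3C2 = 2: row 3 has {1,3,6}; col 2 has {4,5,6,7}; region has {1,4,5,6,7} → only 2 remains.
R3C3 = 7: row 3 has {1,2,3,6}; col 3 has {1,4,5}; region has {1,2,3,6} → only 7 remains.
R5C2 = 3: row 5 has {1,5,7}; col 2 has {2,4,5,6,7}; region has {5,7} → only 3 remains.
R5C7 = 4: row 5 has {1,3,5,7}; col 7 has {1,6}; region has {2,5,6} → only 4 remains.
R6C2 = 1: row 6 has {2,5,6}; col 2 has {2,3,4,5,6,7}; region has {2,4,5,6} → only 1 remains.
R6C3 = 3: row 6 has {1,2,5,6}; col 3 has {1,4,5,7}; region has {1,2,4,5,6} → only 3 remains.
R6C7 = 7: row 6 has {1,2,3,5,6}; col 7 has {1,4,6}; region has {1,2,3,4,5,6} → only 7 remains.
R7C3 = 2: row 7 has {1,3,4,6}; col 3 has {1,3,4,5,7}; region has {1,3,4,6} → only 2 remains.
R1C1 = 3: row 1 has {4,5,7}; col 1 has {6,7}; region has {1,2,4,5,6,7} → only 3 remains.
R1C3 = 6: row 1 has {3,4,5,7}; col 3 has {1,2,3,4,5,7}; region has {4,5,7} → only 6 remains.
R1C4 = 1: row 1 has {3,4,5,6,7}; col 4 has {2}; region has {4,5,6,7} → only 1 remains.
R1C7 = 2: row 1 has {1,3,4,5,6,7}; col 7 has {1,4,6,7}; region has {1,4,5,6,7} → only 2 remains.
R2C4 = 3: row 2 has {1,2,4,5,6,7}; col 4 has {1,2}; region has {1,2,4,5,6,7} → only 3 remains.
R3C7 = 5: row 3 has {1,2,3,6,7}; col 7 has {1,2,4,6,7}; region has {1,2,3,6,7} → only 5 remains.
R4C1 = 1: row 4 has {2,4,6,7}; col 1 has {3,6,7}; region has {3,5,7} → only 1 remains.
R4C4 = 5: row 4 has {1,2,4,6,7}; col 4 has {1,2,3}; region has {1,2,4,6,7} → only 5 remains.
R4C7 = 3: row 4 has {1,2,4,5,6,7}; col 7 has {1,2,4,5,6,7}; region has {1,2,4,5,6,7} → only 3 remains.
R5C1 = 2: row 5 has {1,3,4,5,7}; col 1 has {1,3,6,7}; region has {1,3,5,7} → only 2 remains.
R5C4 = 6: row 5 has {1,2,3,4,5,7}; col 4 has {1,2,3,5}; region has {1,2,3,5,7} → only 6 remains.
R6C1 = 4: row 6 has {1,2,3,5,6,7}; col 1 has {1,2,3,6,7}; region has {1,2,3,5,6,7} → only 4 remains.
R7C1 = 5: row 7 has {1,2,3,4,6}; col 1 has {1,2,3,4,6,7}; region has {1,2,3,4,6} → only 5 remains.
R7C4 = 7: row 7 has {1,2,3,4,5,6}; col 4 has {1,2,3,5,6}; region has {1,2,3,4,5,6} → only 7 remains.

5627431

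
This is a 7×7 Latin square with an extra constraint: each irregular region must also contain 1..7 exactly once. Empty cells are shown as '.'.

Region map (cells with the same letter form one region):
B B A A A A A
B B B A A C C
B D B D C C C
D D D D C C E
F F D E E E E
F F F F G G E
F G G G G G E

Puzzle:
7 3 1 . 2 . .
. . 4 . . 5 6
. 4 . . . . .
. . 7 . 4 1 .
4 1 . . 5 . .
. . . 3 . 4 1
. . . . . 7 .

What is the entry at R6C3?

5

R1C6 = 6 (sole candidate).
R2C2 = 2 (sole candidate).
R2C4 = 7 (sole candidate).
R2C5 = 3 (sole candidate).
R3C5 = 7 (sole candidate).
R6C5 = 6 (sole candidate).
R7C2 = 5 (sole candidate).
R7C5 = 1 (sole candidate).
R2C1 = 1 (sole candidate).
R4C2 = 6 (sole candidate).
R6C2 = 7 (sole candidate).
R7C4 = 2 (sole candidate).
R4C4 = 5 (sole candidate).
R5C4 = 6 (sole candidate).
R7C1 = 6 (sole candidate).
R7C3 = 3 (sole candidate).
R7C7 = 4 (sole candidate).
R1C4 = 4 (sole candidate).
R1C7 = 5 (sole candidate).
R3C1 = 5 (sole candidate).
R3C3 = 6 (sole candidate).
R3C4 = 1 (sole candidate).
R5C3 = 2 (sole candidate).
R5C6 = 3 (sole candidate).
R5C7 = 7 (sole candidate).
R6C1 = 2 (sole candidate).
R6C3 = 5: row 6 has {1,2,3,4,6,7}; col 3 has {1,2,3,4,6,7}; region has {1,2,3,4,6,7} → only 5 remains.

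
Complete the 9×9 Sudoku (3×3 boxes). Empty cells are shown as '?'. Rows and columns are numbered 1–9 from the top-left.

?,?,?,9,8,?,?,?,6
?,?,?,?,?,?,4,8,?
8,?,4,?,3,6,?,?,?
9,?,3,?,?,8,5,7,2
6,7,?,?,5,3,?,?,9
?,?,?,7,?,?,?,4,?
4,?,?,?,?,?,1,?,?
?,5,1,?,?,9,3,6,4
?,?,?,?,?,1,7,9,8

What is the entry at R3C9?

7

R1C7 = 2 (sole candidate).
R3C7 = 9 (sole candidate).
R5C7 = 8 (sole candidate).
R5C8 = 1 (sole candidate).
R6C6 = 2 (sole candidate).
R6C7 = 6 (sole candidate).
R6C9 = 3 (sole candidate).
R7C9 = 5 (sole candidate).
R3C8 = 5 (sole candidate).
R5C3 = 2 (sole candidate).
R5C4 = 4 (sole candidate).
R7C6 = 7 (sole candidate).
R7C8 = 2 (sole candidate).
R8C5 = 2 (sole candidate).
R9C3 = 6 (sole candidate).
R9C5 = 4 (sole candidate).
R1C8 = 3 (sole candidate).
R2C6 = 5 (sole candidate).
R7C5 = 6 (sole candidate).
R8C1 = 7 (sole candidate).
R8C4 = 8 (sole candidate).
R1C2 = 1 (sole candidate).
R1C6 = 4 (sole candidate).
R3C2 = 2 (sole candidate).
R3C4 = 1 (sole candidate).
R3C9 = 7: row 3 has {1,2,3,4,5,6,8,9}; col 9 has {2,3,4,5,6,8,9}; box has {2,3,4,5,6,8,9} → only 7 remains.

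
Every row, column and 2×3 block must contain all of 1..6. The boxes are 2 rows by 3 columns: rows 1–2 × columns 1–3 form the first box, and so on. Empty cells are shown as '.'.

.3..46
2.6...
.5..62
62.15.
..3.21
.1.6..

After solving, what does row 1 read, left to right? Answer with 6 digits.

135246

r2c2 = 4: row 2 has {2,6}; col 2 has {1,2,3,5}; box has {2,3,6} → only 4 remains.
r4c3 = 4: row 4 has {1,2,5,6}; col 3 has {3,6}; box has {2,5,6} → only 4 remains.
r4c6 = 3: row 4 has {1,2,4,5,6}; col 6 has {1,2,6}; box has {1,2,5,6} → only 3 remains.
r5c2 = 6: row 5 has {1,2,3}; col 2 has {1,2,3,4,5}; box has {1,3} → only 6 remains.
r6c5 = 3: row 6 has {1,6}; col 5 has {2,4,5,6}; box has {1,2,6} → only 3 remains.
r2c5 = 1: row 2 has {2,4,6}; col 5 has {2,3,4,5,6}; box has {4,6} → only 1 remains.
r2c6 = 5: row 2 has {1,2,4,6}; col 6 has {1,2,3,6}; box has {1,4,6} → only 5 remains.
r3c3 = 1: row 3 has {2,5,6}; col 3 has {3,4,6}; box has {2,4,5,6} → only 1 remains.
r3c4 = 4: row 3 has {1,2,5,6}; col 4 has {1,6}; box has {1,2,3,5,6} → only 4 remains.
r5c4 = 5: row 5 has {1,2,3,6}; col 4 has {1,4,6}; box has {1,2,3,6} → only 5 remains.
r6c6 = 4: row 6 has {1,3,6}; col 6 has {1,2,3,5,6}; box has {1,2,3,5,6} → only 4 remains.
r1c3 = 5: row 1 has {3,4,6}; col 3 has {1,3,4,6}; box has {2,3,4,6} → only 5 remains.
r1c4 = 2: row 1 has {3,4,5,6}; col 4 has {1,4,5,6}; box has {1,4,5,6} → only 2 remains.
r2c4 = 3: row 2 has {1,2,4,5,6}; col 4 has {1,2,4,5,6}; box has {1,2,4,5,6} → only 3 remains.
r3c1 = 3: row 3 has {1,2,4,5,6}; col 1 has {2,6}; box has {1,2,4,5,6} → only 3 remains.
r5c1 = 4: row 5 has {1,2,3,5,6}; col 1 has {2,3,6}; box has {1,3,6} → only 4 remains.
r6c1 = 5: row 6 has {1,3,4,6}; col 1 has {2,3,4,6}; box has {1,3,4,6} → only 5 remains.
r6c3 = 2: row 6 has {1,3,4,5,6}; col 3 has {1,3,4,5,6}; box has {1,3,4,5,6} → only 2 remains.
r1c1 = 1: row 1 has {2,3,4,5,6}; col 1 has {2,3,4,5,6}; box has {2,3,4,5,6} → only 1 remains.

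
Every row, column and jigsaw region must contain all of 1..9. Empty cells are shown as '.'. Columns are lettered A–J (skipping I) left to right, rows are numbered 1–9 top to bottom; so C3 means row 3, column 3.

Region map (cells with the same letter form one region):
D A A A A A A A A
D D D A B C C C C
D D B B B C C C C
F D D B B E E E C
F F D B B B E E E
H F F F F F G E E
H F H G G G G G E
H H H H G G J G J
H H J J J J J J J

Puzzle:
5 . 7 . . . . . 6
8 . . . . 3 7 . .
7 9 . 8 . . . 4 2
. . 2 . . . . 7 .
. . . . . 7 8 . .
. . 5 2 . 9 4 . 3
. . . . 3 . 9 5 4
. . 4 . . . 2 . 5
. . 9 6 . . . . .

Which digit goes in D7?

7

E2 = 2: in row 2, 2 can only go here (every other open cell in that row sees a 2).
D2 = 5: in row 2, 5 can only go here (every other open cell in that row sees a 5).
B2 = 4: in row 2, 4 can only go here (every other open cell in that row sees a 4).
C3 = 3: in row 3, 3 can only go here (every other open cell in that row sees a 3).
J4 = 8: in row 4, 8 can only go here (every other open cell in that row sees an 8).
H5 = 2: in row 5, 2 can only go here (every other open cell in that row sees a 2).
E5 = 5: in row 5, 5 can only go here (every other open cell in that row sees a 5).
B9 = 5: in row 9, 5 can only go here (every other open cell in that row sees a 5).
A9 = 2: in row 9, 2 can only go here (every other open cell in that row sees a 2).
F7 = 2: in row 7, 2 can only go here (every other open cell in that row sees a 2).
B1 = 2: in row 1, 2 can only go here (every other open cell in that row sees a 2).
A8 = 9: in column 1, 9 can only go here (every other open cell in that column sees a 9).
C7 = 8: in column 3, 8 can only go here (every other open cell in that column sees an 8).
B6 = 8: in column 2, 8 can only go here (every other open cell in that column sees an 8).
E6 = 7: in row 6, 7 can only go here (every other open cell in that row sees a 7).
D7 = 7: in row 7, 7 can only go here (every other open cell in that row sees a 7).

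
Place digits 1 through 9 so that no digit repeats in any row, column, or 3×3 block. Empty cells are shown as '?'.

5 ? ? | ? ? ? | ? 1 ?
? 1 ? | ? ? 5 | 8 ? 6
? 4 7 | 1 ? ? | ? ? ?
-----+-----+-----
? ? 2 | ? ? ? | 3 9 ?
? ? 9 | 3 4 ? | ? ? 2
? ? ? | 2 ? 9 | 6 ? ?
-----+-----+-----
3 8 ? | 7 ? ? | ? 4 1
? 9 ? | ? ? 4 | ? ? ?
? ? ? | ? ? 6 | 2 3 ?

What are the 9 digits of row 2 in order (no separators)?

r2c3 = 3: row 2 has {1,5,6,8}; col 3 has {2,7,9}; box has {1,4,5,7} → only 3 remains.
r7c6 = 2: row 7 has {1,3,4,7,8}; col 6 has {4,5,6,9}; box has {4,6,7} → only 2 remains.
r2c4 = 4: in row 2, 4 can only go here (every other open cell in that row sees a 4).
r6c2 = 3: in row 6, 3 can only go here (every other open cell in that row sees a 3).
r7c3 = 6: in row 7, 6 can only go here (every other open cell in that row sees a 6).
r1c3 = 8: row 1 has {1,5}; col 3 has {2,3,6,7,9}; box has {1,3,4,5,7} → only 8 remains.
r8c1 = 2: in row 8, 2 can only go here (every other open cell in that row sees a 2).
r8c5 = 3: in row 8, 3 can only go here (every other open cell in that row sees a 3).
r8c8 = 6: in row 8, 6 can only go here (every other open cell in that row sees a 6).
r2c1 = 9: row 2 has {1,3,4,5,6,8}; col 1 has {2,3,5}; box has {1,3,4,5,7,8} → only 9 remains.
r3c1 = 6: row 3 has {1,4,7}; col 1 has {2,3,5,9}; box has {1,3,4,5,7,8,9} → only 6 remains.
r1c2 = 2: row 1 has {1,5,8}; col 2 has {1,3,4,8,9}; box has {1,3,4,5,6,7,8,9} → only 2 remains.
r5c2 = 6: in row 5, 6 can only go here (every other open cell in that row sees a 6).
r8c3 = 1: in row 8, 1 can only go here (every other open cell in that row sees a 1).
r9c5 = 1: in row 9, 1 can only go here (every other open cell in that row sees a 1).
r6c1 = 1: in row 6, 1 can only go here (every other open cell in that row sees a 1).
r4c6 = 1: in row 4, 1 can only go here (every other open cell in that row sees a 1).
r5c7 = 1: in row 5, 1 can only go here (every other open cell in that row sees a 1).
r5c8 = 5: in row 5, 5 can only go here (every other open cell in that row sees a 5).
r3c8 = 2: row 3 has {1,4,6,7}; col 8 has {1,3,4,5,6,9}; box has {1,6,8} → only 2 remains.
r2c8 = 7: row 2 has {1,3,4,5,6,8,9}; col 8 has {1,2,3,4,5,6,9}; box has {1,2,6,8} → only 7 remains.
r6c8 = 8: row 6 has {1,2,3,6,9}; col 8 has {1,2,3,4,5,6,7,9}; box has {1,2,3,5,6,9} → only 8 remains.
r2c5 = 2: row 2 has {1,3,4,5,6,7,8,9}; col 5 has {1,3,4}; box has {1,4,5} → only 2 remains.

913425876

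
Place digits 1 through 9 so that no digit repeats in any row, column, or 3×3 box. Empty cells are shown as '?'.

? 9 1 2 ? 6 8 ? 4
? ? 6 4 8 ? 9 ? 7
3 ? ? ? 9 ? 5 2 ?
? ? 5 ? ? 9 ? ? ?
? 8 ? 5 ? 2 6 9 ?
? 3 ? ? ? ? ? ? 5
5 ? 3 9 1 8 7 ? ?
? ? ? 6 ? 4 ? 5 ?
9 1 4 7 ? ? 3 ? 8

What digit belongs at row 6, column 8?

row 1, column 1 = 7: row 1 has {1,2,4,6,8,9}; col 1 has {3,5,9}; box has {1,3,6,9} → only 7 remains.
row 1, column 8 = 3: row 1 has {1,2,4,6,7,8,9}; col 8 has {2,5,9}; box has {2,4,5,7,8,9} → only 3 remains.
row 2, column 1 = 2: row 2 has {4,6,7,8,9}; col 1 has {3,5,7,9}; box has {1,3,6,7,9} → only 2 remains.
row 2, column 2 = 5: row 2 has {2,4,6,7,8,9}; col 2 has {1,3,8,9}; box has {1,2,3,6,7,9} → only 5 remains.
row 2, column 8 = 1: row 2 has {2,4,5,6,7,8,9}; col 8 has {2,3,5,9}; box has {2,3,4,5,7,8,9} → only 1 remains.
row 3, column 2 = 4: row 3 has {2,3,5,9}; col 2 has {1,3,5,8,9}; box has {1,2,3,5,6,7,9} → only 4 remains.
row 3, column 3 = 8: row 3 has {2,3,4,5,9}; col 3 has {1,3,4,5,6}; box has {1,2,3,4,5,6,7,9} → only 8 remains.
row 3, column 4 = 1: row 3 has {2,3,4,5,8,9}; col 4 has {2,4,5,6,7,9}; box has {2,4,6,8,9} → only 1 remains.
row 3, column 6 = 7: row 3 has {1,2,3,4,5,8,9}; col 6 has {2,4,6,8,9}; box has {1,2,4,6,8,9} → only 7 remains.
row 3, column 9 = 6: row 3 has {1,2,3,4,5,7,8,9}; col 9 has {4,5,7,8}; box has {1,2,3,4,5,7,8,9} → only 6 remains.
row 5, column 3 = 7: row 5 has {2,5,6,8,9}; col 3 has {1,3,4,5,6,8}; box has {3,5,8} → only 7 remains.
row 6, column 4 = 8: row 6 has {3,5}; col 4 has {1,2,4,5,6,7,9}; box has {2,5,9} → only 8 remains.
row 6, column 6 = 1: row 6 has {3,5,8}; col 6 has {2,4,6,7,8,9}; box has {2,5,8,9} → only 1 remains.
row 7, column 9 = 2: row 7 has {1,3,5,7,8,9}; col 9 has {4,5,6,7,8}; box has {3,5,7,8} → only 2 remains.
row 8, column 1 = 8: row 8 has {4,5,6}; col 1 has {2,3,5,7,9}; box has {1,3,4,5,9} → only 8 remains.
row 8, column 3 = 2: row 8 has {4,5,6,8}; col 3 has {1,3,4,5,6,7,8}; box has {1,3,4,5,8,9} → only 2 remains.
row 8, column 5 = 3: row 8 has {2,4,5,6,8}; col 5 has {1,8,9}; box has {1,4,6,7,8,9} → only 3 remains.
row 8, column 7 = 1: row 8 has {2,3,4,5,6,8}; col 7 has {3,5,6,7,8,9}; box has {2,3,5,7,8} → only 1 remains.
row 8, column 9 = 9: row 8 has {1,2,3,4,5,6,8}; col 9 has {2,4,5,6,7,8}; box has {1,2,3,5,7,8} → only 9 remains.
row 9, column 6 = 5: row 9 has {1,3,4,7,8,9}; col 6 has {1,2,4,6,7,8,9}; box has {1,3,4,6,7,8,9} → only 5 remains.
row 9, column 8 = 6: row 9 has {1,3,4,5,7,8,9}; col 8 has {1,2,3,5,9}; box has {1,2,3,5,7,8,9} → only 6 remains.
row 1, column 5 = 5: row 1 has {1,2,3,4,6,7,8,9}; col 5 has {1,3,8,9}; box has {1,2,4,6,7,8,9} → only 5 remains.
row 2, column 6 = 3: row 2 has {1,2,4,5,6,7,8,9}; col 6 has {1,2,4,5,6,7,8,9}; box has {1,2,4,5,6,7,8,9} → only 3 remains.
row 4, column 4 = 3: row 4 has {5,9}; col 4 has {1,2,4,5,6,7,8,9}; box has {1,2,5,8,9} → only 3 remains.
row 4, column 9 = 1: row 4 has {3,5,9}; col 9 has {2,4,5,6,7,8,9}; box has {5,6,9} → only 1 remains.
row 5, column 5 = 4: row 5 has {2,5,6,7,8,9}; col 5 has {1,3,5,8,9}; box has {1,2,3,5,8,9} → only 4 remains.
row 5, column 9 = 3: row 5 has {2,4,5,6,7,8,9}; col 9 has {1,2,4,5,6,7,8,9}; box has {1,5,6,9} → only 3 remains.
row 6, column 3 = 9: row 6 has {1,3,5,8}; col 3 has {1,2,3,4,5,6,7,8}; box has {3,5,7,8} → only 9 remains.
row 7, column 2 = 6: row 7 has {1,2,3,5,7,8,9}; col 2 has {1,3,4,5,8,9}; box has {1,2,3,4,5,8,9} → only 6 remains.
row 7, column 8 = 4: row 7 has {1,2,3,5,6,7,8,9}; col 8 has {1,2,3,5,6,9}; box has {1,2,3,5,6,7,8,9} → only 4 remains.
row 8, column 2 = 7: row 8 has {1,2,3,4,5,6,8,9}; col 2 has {1,3,4,5,6,8,9}; box has {1,2,3,4,5,6,8,9} → only 7 remains.
row 9, column 5 = 2: row 9 has {1,3,4,5,6,7,8,9}; col 5 has {1,3,4,5,8,9}; box has {1,3,4,5,6,7,8,9} → only 2 remains.
row 4, column 2 = 2: row 4 has {1,3,5,9}; col 2 has {1,3,4,5,6,7,8,9}; box has {3,5,7,8,9} → only 2 remains.
row 4, column 7 = 4: row 4 has {1,2,3,5,9}; col 7 has {1,3,5,6,7,8,9}; box has {1,3,5,6,9} → only 4 remains.
row 5, column 1 = 1: row 5 has {2,3,4,5,6,7,8,9}; col 1 has {2,3,5,7,8,9}; box has {2,3,5,7,8,9} → only 1 remains.
row 6, column 7 = 2: row 6 has {1,3,5,8,9}; col 7 has {1,3,4,5,6,7,8,9}; box has {1,3,4,5,6,9} → only 2 remains.
row 6, column 8 = 7: row 6 has {1,2,3,5,8,9}; col 8 has {1,2,3,4,5,6,9}; box has {1,2,3,4,5,6,9} → only 7 remains.

7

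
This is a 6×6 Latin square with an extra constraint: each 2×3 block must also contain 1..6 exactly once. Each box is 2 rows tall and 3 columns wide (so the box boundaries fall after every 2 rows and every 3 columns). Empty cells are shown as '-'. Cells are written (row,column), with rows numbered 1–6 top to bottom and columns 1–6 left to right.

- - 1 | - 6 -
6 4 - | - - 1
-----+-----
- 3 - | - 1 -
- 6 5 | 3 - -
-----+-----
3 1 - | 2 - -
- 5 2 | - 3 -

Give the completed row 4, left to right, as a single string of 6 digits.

165342

(1,2) = 2: row 1 has {1,6}; col 2 has {1,3,4,5,6}; box has {1,4,6} → only 2 remains.
(2,3) = 3: row 2 has {1,4,6}; col 3 has {1,2,5}; box has {1,2,4,6} → only 3 remains.
(2,4) = 5: row 2 has {1,3,4,6}; col 4 has {2,3}; box has {1,6} → only 5 remains.
(2,5) = 2: row 2 has {1,3,4,5,6}; col 5 has {1,3,6}; box has {1,5,6} → only 2 remains.
(3,3) = 4: row 3 has {1,3}; col 3 has {1,2,3,5}; box has {3,5,6} → only 4 remains.
(3,4) = 6: row 3 has {1,3,4}; col 4 has {2,3,5}; box has {1,3} → only 6 remains.
(4,5) = 4: row 4 has {3,5,6}; col 5 has {1,2,3,6}; box has {1,3,6} → only 4 remains.
(4,6) = 2: row 4 has {3,4,5,6}; col 6 has {1}; box has {1,3,4,6} → only 2 remains.
(5,3) = 6: row 5 has {1,2,3}; col 3 has {1,2,3,4,5}; box has {1,2,3,5} → only 6 remains.
(5,5) = 5: row 5 has {1,2,3,6}; col 5 has {1,2,3,4,6}; box has {2,3} → only 5 remains.
(5,6) = 4: row 5 has {1,2,3,5,6}; col 6 has {1,2}; box has {2,3,5} → only 4 remains.
(6,1) = 4: row 6 has {2,3,5}; col 1 has {3,6}; box has {1,2,3,5,6} → only 4 remains.
(6,4) = 1: row 6 has {2,3,4,5}; col 4 has {2,3,5,6}; box has {2,3,4,5} → only 1 remains.
(6,6) = 6: row 6 has {1,2,3,4,5}; col 6 has {1,2,4}; box has {1,2,3,4,5} → only 6 remains.
(1,1) = 5: row 1 has {1,2,6}; col 1 has {3,4,6}; box has {1,2,3,4,6} → only 5 remains.
(1,4) = 4: row 1 has {1,2,5,6}; col 4 has {1,2,3,5,6}; box has {1,2,5,6} → only 4 remains.
(1,6) = 3: row 1 has {1,2,4,5,6}; col 6 has {1,2,4,6}; box has {1,2,4,5,6} → only 3 remains.
(3,1) = 2: row 3 has {1,3,4,6}; col 1 has {3,4,5,6}; box has {3,4,5,6} → only 2 remains.
(3,6) = 5: row 3 has {1,2,3,4,6}; col 6 has {1,2,3,4,6}; box has {1,2,3,4,6} → only 5 remains.
(4,1) = 1: row 4 has {2,3,4,5,6}; col 1 has {2,3,4,5,6}; box has {2,3,4,5,6} → only 1 remains.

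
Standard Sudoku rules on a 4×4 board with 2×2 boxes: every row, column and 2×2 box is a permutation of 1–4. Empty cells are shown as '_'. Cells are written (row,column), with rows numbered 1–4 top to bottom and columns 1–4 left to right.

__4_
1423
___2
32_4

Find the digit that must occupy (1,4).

(1,1) = 2: row 1 has {4}; col 1 has {1,3}; box has {1,4} → only 2 remains.
(1,2) = 3: row 1 has {2,4}; col 2 has {2,4}; box has {1,2,4} → only 3 remains.
(1,4) = 1: row 1 has {2,3,4}; col 4 has {2,3,4}; box has {2,3,4} → only 1 remains.

1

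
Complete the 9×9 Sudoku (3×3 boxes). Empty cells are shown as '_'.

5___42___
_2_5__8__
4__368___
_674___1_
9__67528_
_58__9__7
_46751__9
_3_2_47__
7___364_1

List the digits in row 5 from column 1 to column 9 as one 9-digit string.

R2C6 = 7 (sole candidate).
R4C6 = 3 (sole candidate).
R4C9 = 5 (sole candidate).
R5C2 = 1: row 5 has {2,5,6,7,8,9}; col 2 has {2,3,4,5,6}; box has {5,6,7,8,9} → only 1 remains.
R6C4 = 1 (sole candidate).
R6C5 = 2 (sole candidate).
R7C7 = 3 (sole candidate).
R7C8 = 2 (sole candidate).
R9C8 = 5 (sole candidate).
R1C4 = 9 (sole candidate).
R2C5 = 1 (sole candidate).
R3C9 = 2 (sole candidate).
R4C1 = 2 (sole candidate).
R4C5 = 8 (sole candidate).
R4C7 = 9 (sole candidate).
R6C1 = 3 (sole candidate).
R6C7 = 6 (sole candidate).
R6C8 = 4 (sole candidate).
R7C1 = 8 (sole candidate).
R8C1 = 1 (sole candidate).
R8C5 = 9 (sole candidate).
R8C8 = 6 (sole candidate).
R8C9 = 8 (sole candidate).
R9C2 = 9 (sole candidate).
R9C3 = 2 (sole candidate).
R9C4 = 8 (sole candidate).
R1C7 = 1 (sole candidate).
R2C1 = 6 (sole candidate).
R3C2 = 7 (sole candidate).
R3C7 = 5 (sole candidate).
R3C8 = 9 (sole candidate).
R5C3 = 4: row 5 has {1,2,5,6,7,8,9}; col 3 has {2,6,7,8}; box has {1,2,3,5,6,7,8,9} → only 4 remains.
R5C9 = 3: row 5 has {1,2,4,5,6,7,8,9}; col 9 has {1,2,5,7,8,9}; box has {1,2,4,5,6,7,8,9} → only 3 remains.

914675283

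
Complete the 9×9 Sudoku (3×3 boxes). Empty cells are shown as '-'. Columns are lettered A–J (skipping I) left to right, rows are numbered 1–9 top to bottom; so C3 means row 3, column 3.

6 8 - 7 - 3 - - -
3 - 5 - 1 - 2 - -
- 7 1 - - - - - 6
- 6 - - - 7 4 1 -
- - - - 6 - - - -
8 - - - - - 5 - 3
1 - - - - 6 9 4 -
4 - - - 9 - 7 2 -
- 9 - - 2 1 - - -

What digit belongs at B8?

5

G1 = 1 (sole candidate).
B2 = 4 (sole candidate).
G5 = 8 (sole candidate).
E6 = 4 (sole candidate).
E1 = 5 (sole candidate).
H1 = 9 (sole candidate).
J1 = 4 (sole candidate).
E3 = 8 (sole candidate).
G3 = 3 (sole candidate).
H3 = 5 (sole candidate).
E4 = 3 (sole candidate).
H5 = 7 (sole candidate).
H6 = 6 (sole candidate).
E7 = 7 (sole candidate).
G9 = 6 (sole candidate).
C1 = 2 (sole candidate).
F2 = 9 (sole candidate).
H2 = 8 (sole candidate).
J2 = 7 (sole candidate).
A3 = 9 (sole candidate).
C4 = 9 (sole candidate).
J4 = 2 (sole candidate).
J5 = 9 (sole candidate).
C6 = 7 (sole candidate).
F6 = 2 (sole candidate).
H9 = 3 (sole candidate).
D2 = 6 (sole candidate).
F3 = 4 (sole candidate).
A4 = 5 (sole candidate).
D4 = 8 (sole candidate).
A5 = 2 (sole candidate).
F5 = 5 (sole candidate).
B6 = 1 (sole candidate).
D6 = 9 (sole candidate).
F8 = 8 (sole candidate).
A9 = 7 (sole candidate).
C9 = 8 (sole candidate).
J9 = 5 (sole candidate).
D3 = 2 (sole candidate).
B5 = 3 (sole candidate).
C5 = 4 (sole candidate).
D5 = 1 (sole candidate).
C7 = 3 (sole candidate).
D7 = 5 (sole candidate).
J7 = 8 (sole candidate).
B8 = 5: row 8 has {2,4,7,8,9}; col 2 has {1,3,4,6,7,8,9}; box has {1,3,4,7,8,9} → only 5 remains.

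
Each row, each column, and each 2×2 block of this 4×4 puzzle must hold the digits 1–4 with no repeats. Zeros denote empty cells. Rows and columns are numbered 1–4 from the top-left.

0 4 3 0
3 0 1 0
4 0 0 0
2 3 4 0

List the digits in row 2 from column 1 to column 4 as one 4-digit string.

r1c1 = 1: row 1 has {3,4}; col 1 has {2,3,4}; box has {3,4} → only 1 remains.
r1c4 = 2: row 1 has {1,3,4}; col 4 has {}; box has {1,3} → only 2 remains.
r2c2 = 2: row 2 has {1,3}; col 2 has {3,4}; box has {1,3,4} → only 2 remains.
r2c4 = 4: row 2 has {1,2,3}; col 4 has {2}; box has {1,2,3} → only 4 remains.

3214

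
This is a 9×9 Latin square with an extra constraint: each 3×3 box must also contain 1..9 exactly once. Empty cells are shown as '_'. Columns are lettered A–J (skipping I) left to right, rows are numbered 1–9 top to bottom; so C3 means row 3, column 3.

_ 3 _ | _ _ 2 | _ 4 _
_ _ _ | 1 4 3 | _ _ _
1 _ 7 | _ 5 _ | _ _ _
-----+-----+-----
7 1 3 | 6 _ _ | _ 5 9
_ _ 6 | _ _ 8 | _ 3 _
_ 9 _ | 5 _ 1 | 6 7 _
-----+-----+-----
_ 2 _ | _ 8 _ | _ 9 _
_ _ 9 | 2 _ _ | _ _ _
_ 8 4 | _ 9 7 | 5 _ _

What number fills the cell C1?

8

E4 = 2: row 4 has {1,3,5,6,7,9}; col 5 has {4,5,8,9}; box has {1,5,6,8} → only 2 remains.
F4 = 4: row 4 has {1,2,3,5,6,7,9}; col 6 has {1,2,3,7,8}; box has {1,2,5,6,8} → only 4 remains.
G4 = 8: row 4 has {1,2,3,4,5,6,7,9}; col 7 has {5,6}; box has {3,5,6,7,9} → only 8 remains.
E5 = 7: row 5 has {3,6,8}; col 5 has {2,4,5,8,9}; box has {1,2,4,5,6,8} → only 7 remains.
E6 = 3: row 6 has {1,5,6,7,9}; col 5 has {2,4,5,7,8,9}; box has {1,2,4,5,6,7,8} → only 3 remains.
D9 = 3: row 9 has {4,5,7,8,9}; col 4 has {1,2,5,6}; box has {2,7,8,9} → only 3 remains.
E1 = 6: row 1 has {2,3,4}; col 5 has {2,3,4,5,7,8,9}; box has {1,2,3,4,5} → only 6 remains.
F3 = 9: row 3 has {1,5,7}; col 6 has {1,2,3,4,7,8}; box has {1,2,3,4,5,6} → only 9 remains.
D5 = 9: row 5 has {3,6,7,8}; col 4 has {1,2,3,5,6}; box has {1,2,3,4,5,6,7,8} → only 9 remains.
D7 = 4: row 7 has {2,8,9}; col 4 has {1,2,3,5,6,9}; box has {2,3,7,8,9} → only 4 remains.
E8 = 1: row 8 has {2,9}; col 5 has {2,3,4,5,6,7,8,9}; box has {2,3,4,7,8,9} → only 1 remains.
A9 = 6: row 9 has {3,4,5,7,8,9}; col 1 has {1,7}; box has {2,4,8,9} → only 6 remains.
D3 = 8: row 3 has {1,5,7,9}; col 4 has {1,2,3,4,5,6,9}; box has {1,2,3,4,5,6,9} → only 8 remains.
D1 = 7: row 1 has {2,3,4,6}; col 4 has {1,2,3,4,5,6,8,9}; box has {1,2,3,4,5,6,8,9} → only 7 remains.
B3 = 4: in row 3, 4 can only go here (every other open cell in that row sees a 4).
B5 = 5: row 5 has {3,6,7,8,9}; col 2 has {1,2,3,4,8,9}; box has {1,3,6,7,9} → only 5 remains.
B8 = 7: row 8 has {1,2,9}; col 2 has {1,2,3,4,5,8,9}; box has {2,4,6,8,9} → only 7 remains.
B2 = 6: row 2 has {1,3,4}; col 2 has {1,2,3,4,5,7,8,9}; box has {1,3,4,7} → only 6 remains.
C7 = 1: in column 3, 1 can only go here (every other open cell in that column sees a 1).
H9 = 1: in column 8, 1 can only go here (every other open cell in that column sees a 1).
J9 = 2: row 9 has {1,3,4,5,6,7,8,9}; col 9 has {9}; box has {1,5,9} → only 2 remains.
J6 = 4: row 6 has {1,3,5,6,7,9}; col 9 has {2,9}; box has {3,5,6,7,8,9} → only 4 remains.
J5 = 1: row 5 has {3,5,6,7,8,9}; col 9 has {2,4,9}; box has {3,4,5,6,7,8,9} → only 1 remains.
G5 = 2: row 5 has {1,3,5,6,7,8,9}; col 7 has {5,6,8}; box has {1,3,4,5,6,7,8,9} → only 2 remains.
G3 = 3: row 3 has {1,4,5,7,8,9}; col 7 has {2,5,6,8}; box has {4} → only 3 remains.
J3 = 6: row 3 has {1,3,4,5,7,8,9}; col 9 has {1,2,4,9}; box has {3,4} → only 6 remains.
A5 = 4: row 5 has {1,2,3,5,6,7,8,9}; col 1 has {1,6,7}; box has {1,3,5,6,7,9} → only 4 remains.
G7 = 7: row 7 has {1,2,4,8,9}; col 7 has {2,3,5,6,8}; box has {1,2,5,9} → only 7 remains.
J7 = 3: row 7 has {1,2,4,7,8,9}; col 9 has {1,2,4,6,9}; box has {1,2,5,7,9} → only 3 remains.
G8 = 4: row 8 has {1,2,7,9}; col 7 has {2,3,5,6,7,8}; box has {1,2,3,5,7,9} → only 4 remains.
J8 = 8: row 8 has {1,2,4,7,9}; col 9 has {1,2,3,4,6,9}; box has {1,2,3,4,5,7,9} → only 8 remains.
J1 = 5: row 1 has {2,3,4,6,7}; col 9 has {1,2,3,4,6,8,9}; box has {3,4,6} → only 5 remains.
G2 = 9: row 2 has {1,3,4,6}; col 7 has {2,3,4,5,6,7,8}; box has {3,4,5,6} → only 9 remains.
J2 = 7: row 2 has {1,3,4,6,9}; col 9 has {1,2,3,4,5,6,8,9}; box has {3,4,5,6,9} → only 7 remains.
H3 = 2: row 3 has {1,3,4,5,6,7,8,9}; col 8 has {1,3,4,5,7,9}; box has {3,4,5,6,7,9} → only 2 remains.
A7 = 5: row 7 has {1,2,3,4,7,8,9}; col 1 has {1,4,6,7}; box has {1,2,4,6,7,8,9} → only 5 remains.
F7 = 6: row 7 has {1,2,3,4,5,7,8,9}; col 6 has {1,2,3,4,7,8,9}; box has {1,2,3,4,7,8,9} → only 6 remains.
A8 = 3: row 8 has {1,2,4,7,8,9}; col 1 has {1,4,5,6,7}; box has {1,2,4,5,6,7,8,9} → only 3 remains.
F8 = 5: row 8 has {1,2,3,4,7,8,9}; col 6 has {1,2,3,4,6,7,8,9}; box has {1,2,3,4,6,7,8,9} → only 5 remains.
H8 = 6: row 8 has {1,2,3,4,5,7,8,9}; col 8 has {1,2,3,4,5,7,9}; box has {1,2,3,4,5,7,8,9} → only 6 remains.
C1 = 8: row 1 has {2,3,4,5,6,7}; col 3 has {1,3,4,6,7,9}; box has {1,3,4,6,7} → only 8 remains.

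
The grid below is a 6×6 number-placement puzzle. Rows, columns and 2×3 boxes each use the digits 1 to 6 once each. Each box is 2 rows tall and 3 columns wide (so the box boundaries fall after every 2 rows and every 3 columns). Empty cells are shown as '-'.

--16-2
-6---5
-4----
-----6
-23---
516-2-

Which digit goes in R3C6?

R5C1 = 4 (sole candidate).
R5C6 = 1 (sole candidate).
R1C1 = 3 (sole candidate).
R1C2 = 5 (sole candidate).
R1C5 = 4 (sole candidate).
R2C1 = 2 (sole candidate).
R2C3 = 4 (sole candidate).
R3C6 = 3: row 3 has {4}; col 6 has {1,2,5,6}; box has {6} → only 3 remains.

3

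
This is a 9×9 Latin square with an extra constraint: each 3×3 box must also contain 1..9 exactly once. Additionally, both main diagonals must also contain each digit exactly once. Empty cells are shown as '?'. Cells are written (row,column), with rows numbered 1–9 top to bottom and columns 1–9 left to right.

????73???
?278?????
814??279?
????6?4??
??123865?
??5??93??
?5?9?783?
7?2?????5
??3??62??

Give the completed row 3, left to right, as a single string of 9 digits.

814652793

(3,5) = 5: row 3 has {1,2,4,7,8,9}; col 5 has {3,6,7}; box has {2,3,7,8} → only 5 remains.
(7,3) = 6: row 7 has {3,5,7,8,9}; col 3 has {1,2,3,4,5,7}; box has {2,3,5,7}; anti-diagonal has {3,7} → only 6 remains.
(1,3) = 9: row 1 has {3,7}; col 3 has {1,2,3,4,5,6,7}; box has {1,2,4,7,8} → only 9 remains.
(3,4) = 6: row 3 has {1,2,4,5,7,8,9}; col 4 has {2,8,9}; box has {2,3,5,7,8} → only 6 remains.
(3,9) = 3: row 3 has {1,2,4,5,6,7,8,9}; col 9 has {5}; box has {7,9} → only 3 remains.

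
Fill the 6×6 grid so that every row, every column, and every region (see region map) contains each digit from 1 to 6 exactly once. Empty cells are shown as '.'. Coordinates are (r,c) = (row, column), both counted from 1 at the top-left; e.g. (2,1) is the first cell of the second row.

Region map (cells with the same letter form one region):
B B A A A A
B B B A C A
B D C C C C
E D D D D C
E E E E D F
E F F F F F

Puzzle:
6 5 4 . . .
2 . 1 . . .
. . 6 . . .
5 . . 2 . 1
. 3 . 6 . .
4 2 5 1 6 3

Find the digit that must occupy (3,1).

(1,4) = 3 (sole candidate).
(1,6) = 2 (sole candidate).
(2,2) = 4 (sole candidate).
(2,4) = 5 (sole candidate).
(2,5) = 3 (sole candidate).
(2,6) = 6 (sole candidate).
(3,1) = 3: row 3 has {6}; col 1 has {2,4,5,6}; region has {1,2,4,5,6} → only 3 remains.

3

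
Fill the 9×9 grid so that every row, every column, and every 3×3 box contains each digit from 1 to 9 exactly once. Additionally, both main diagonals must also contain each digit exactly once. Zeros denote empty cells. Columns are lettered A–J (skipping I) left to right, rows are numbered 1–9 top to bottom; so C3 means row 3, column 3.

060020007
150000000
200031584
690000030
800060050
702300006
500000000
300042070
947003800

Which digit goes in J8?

5

A1 = 4: row 1 has {2,6,7}; col 1 has {1,2,3,5,6,7,8,9}; box has {1,2,5,6}; main diagonal has {5,6,7} → only 4 remains.
H2 = 2: row 2 has {1,5}; col 8 has {3,5,7,8}; box has {4,5,7,8}; anti-diagonal has {3,5,6,7,9} → only 2 remains.
B3 = 7: row 3 has {1,2,3,4,5,8}; col 2 has {4,5,6,9}; box has {1,2,4,5,6} → only 7 remains.
C3 = 9: row 3 has {1,2,3,4,5,7,8}; col 3 has {2,7}; box has {1,2,4,5,6,7}; main diagonal has {4,5,6,7} → only 9 remains.
D3 = 6: row 3 has {1,2,3,4,5,7,8,9}; col 4 has {3}; box has {1,2,3} → only 6 remains.
B6 = 1: row 6 has {2,3,6,7}; col 2 has {4,5,6,7,9}; box has {2,6,7,8,9} → only 1 remains.
F6 = 8: row 6 has {1,2,3,6,7}; col 6 has {1,2,3}; box has {3,6}; main diagonal has {4,5,6,7,9} → only 8 remains.
B8 = 8: row 8 has {2,3,4,7}; col 2 has {1,4,5,6,7,9}; box has {3,4,5,7,9}; anti-diagonal has {2,3,5,6,7,9} → only 8 remains.
F4 = 4: row 4 has {3,6,9}; col 6 has {1,2,3,8}; box has {3,6,8}; anti-diagonal has {2,3,5,6,7,8,9} → only 4 remains.
B5 = 3: row 5 has {5,6,8}; col 2 has {1,4,5,6,7,8,9}; box has {1,2,6,7,8,9} → only 3 remains.
C5 = 4: row 5 has {3,5,6,8}; col 3 has {2,7,9}; box has {1,2,3,6,7,8,9} → only 4 remains.
B7 = 2: row 7 has {5}; col 2 has {1,3,4,5,6,7,8,9}; box has {3,4,5,7,8,9} → only 2 remains.
C7 = 1: row 7 has {2,5}; col 3 has {2,4,7,9}; box has {2,3,4,5,7,8,9}; anti-diagonal has {2,3,4,5,6,7,8,9} → only 1 remains.
G7 = 3: row 7 has {1,2,5}; col 7 has {5,8}; box has {7,8}; main diagonal has {4,5,6,7,8,9} → only 3 remains.
J7 = 9: row 7 has {1,2,3,5}; col 9 has {4,6,7}; box has {3,7,8} → only 9 remains.
C8 = 6: row 8 has {2,3,4,7,8}; col 3 has {1,2,4,7,9}; box has {1,2,3,4,5,7,8,9} → only 6 remains.
G8 = 1: row 8 has {2,3,4,6,7,8}; col 7 has {3,5,8}; box has {3,7,8,9} → only 1 remains.
J8 = 5: row 8 has {1,2,3,4,6,7,8}; col 9 has {4,6,7,9}; box has {1,3,7,8,9} → only 5 remains.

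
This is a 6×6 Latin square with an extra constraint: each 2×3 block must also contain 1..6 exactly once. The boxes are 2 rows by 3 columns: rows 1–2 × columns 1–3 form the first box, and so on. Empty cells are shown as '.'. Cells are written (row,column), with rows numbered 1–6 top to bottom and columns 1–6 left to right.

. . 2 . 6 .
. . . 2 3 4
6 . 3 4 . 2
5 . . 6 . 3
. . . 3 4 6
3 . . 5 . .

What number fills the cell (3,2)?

(1,4) = 1: row 1 has {2,6}; col 4 has {2,3,4,5,6}; box has {2,3,4,6} → only 1 remains.
(1,6) = 5: row 1 has {1,2,6}; col 6 has {2,3,4,6}; box has {1,2,3,4,6} → only 5 remains.
(2,1) = 1: row 2 has {2,3,4}; col 1 has {3,5,6}; box has {2} → only 1 remains.
(3,2) = 1: row 3 has {2,3,4,6}; col 2 has {}; box has {3,5,6} → only 1 remains.

1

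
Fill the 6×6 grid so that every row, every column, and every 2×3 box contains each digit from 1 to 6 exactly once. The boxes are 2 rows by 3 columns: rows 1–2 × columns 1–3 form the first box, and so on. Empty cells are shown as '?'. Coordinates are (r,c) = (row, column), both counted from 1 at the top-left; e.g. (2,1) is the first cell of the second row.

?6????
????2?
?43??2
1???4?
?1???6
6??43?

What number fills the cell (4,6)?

3

(3,1) = 5: row 3 has {2,3,4}; col 1 has {1,6}; box has {1,3,4} → only 5 remains.
(4,2) = 2: row 4 has {1,4}; col 2 has {1,4,6}; box has {1,3,4,5} → only 2 remains.
(4,3) = 6: row 4 has {1,2,4}; col 3 has {3}; box has {1,2,3,4,5} → only 6 remains.
(5,5) = 5: row 5 has {1,6}; col 5 has {2,3,4}; box has {3,4,6} → only 5 remains.
(6,2) = 5: row 6 has {3,4,6}; col 2 has {1,2,4,6}; box has {1,6} → only 5 remains.
(6,3) = 2: row 6 has {3,4,5,6}; col 3 has {3,6}; box has {1,5,6} → only 2 remains.
(6,6) = 1: row 6 has {2,3,4,5,6}; col 6 has {2,6}; box has {3,4,5,6} → only 1 remains.
(1,5) = 1: row 1 has {6}; col 5 has {2,3,4,5}; box has {2} → only 1 remains.
(2,2) = 3: row 2 has {2}; col 2 has {1,2,4,5,6}; box has {6} → only 3 remains.
(3,5) = 6: row 3 has {2,3,4,5}; col 5 has {1,2,3,4,5}; box has {2,4} → only 6 remains.
(5,3) = 4: row 5 has {1,5,6}; col 3 has {2,3,6}; box has {1,2,5,6} → only 4 remains.
(5,4) = 2: row 5 has {1,4,5,6}; col 4 has {4}; box has {1,3,4,5,6} → only 2 remains.
(1,3) = 5: row 1 has {1,6}; col 3 has {2,3,4,6}; box has {3,6} → only 5 remains.
(1,4) = 3: row 1 has {1,5,6}; col 4 has {2,4}; box has {1,2} → only 3 remains.
(1,6) = 4: row 1 has {1,3,5,6}; col 6 has {1,2,6}; box has {1,2,3} → only 4 remains.
(2,1) = 4: row 2 has {2,3}; col 1 has {1,5,6}; box has {3,5,6} → only 4 remains.
(2,3) = 1: row 2 has {2,3,4}; col 3 has {2,3,4,5,6}; box has {3,4,5,6} → only 1 remains.
(2,6) = 5: row 2 has {1,2,3,4}; col 6 has {1,2,4,6}; box has {1,2,3,4} → only 5 remains.
(3,4) = 1: row 3 has {2,3,4,5,6}; col 4 has {2,3,4}; box has {2,4,6} → only 1 remains.
(4,4) = 5: row 4 has {1,2,4,6}; col 4 has {1,2,3,4}; box has {1,2,4,6} → only 5 remains.
(4,6) = 3: row 4 has {1,2,4,5,6}; col 6 has {1,2,4,5,6}; box has {1,2,4,5,6} → only 3 remains.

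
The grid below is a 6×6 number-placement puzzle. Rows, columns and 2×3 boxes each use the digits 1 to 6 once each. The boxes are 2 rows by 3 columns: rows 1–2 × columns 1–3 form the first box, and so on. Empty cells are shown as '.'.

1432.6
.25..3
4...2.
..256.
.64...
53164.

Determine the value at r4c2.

1

r1c5 = 5: row 1 has {1,2,3,4,6}; col 5 has {2,4,6}; box has {2,3,6} → only 5 remains.
r2c1 = 6: row 2 has {2,3,5}; col 1 has {1,4,5}; box has {1,2,3,4,5} → only 6 remains.
r2c5 = 1: row 2 has {2,3,5,6}; col 5 has {2,4,5,6}; box has {2,3,5,6} → only 1 remains.
r3c3 = 6: row 3 has {2,4}; col 3 has {1,2,3,4,5}; box has {2,4} → only 6 remains.
r3c6 = 1: row 3 has {2,4,6}; col 6 has {3,6}; box has {2,5,6} → only 1 remains.
r4c1 = 3: row 4 has {2,5,6}; col 1 has {1,4,5,6}; box has {2,4,6} → only 3 remains.
r4c2 = 1: row 4 has {2,3,5,6}; col 2 has {2,3,4,6}; box has {2,3,4,6} → only 1 remains.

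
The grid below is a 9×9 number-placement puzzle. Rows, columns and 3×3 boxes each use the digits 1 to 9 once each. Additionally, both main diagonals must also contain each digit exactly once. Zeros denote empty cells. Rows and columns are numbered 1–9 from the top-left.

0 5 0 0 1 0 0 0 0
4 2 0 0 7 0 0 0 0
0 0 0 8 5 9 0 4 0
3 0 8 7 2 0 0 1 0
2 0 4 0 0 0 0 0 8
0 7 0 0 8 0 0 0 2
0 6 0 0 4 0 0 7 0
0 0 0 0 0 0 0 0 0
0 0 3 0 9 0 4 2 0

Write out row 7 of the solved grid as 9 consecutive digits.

R4C2 = 9: row 4 has {1,2,3,7,8}; col 2 has {2,5,6,7}; box has {2,3,4,7,8} → only 9 remains.
R5C2 = 1: row 5 has {2,4,8}; col 2 has {2,5,6,7,9}; box has {2,3,4,7,8,9} → only 1 remains.
R9C2 = 8: row 9 has {2,3,4,9}; col 2 has {1,2,5,6,7,9}; box has {3,6} → only 8 remains.
R3C2 = 3: row 3 has {4,5,8,9}; col 2 has {1,2,5,6,7,8,9}; box has {2,4,5} → only 3 remains.
R8C2 = 4: row 8 has {}; col 2 has {1,2,3,5,6,7,8,9}; box has {3,6,8}; anti-diagonal has {} → only 4 remains.
R3C7 = 2: in row 3, 2 can only go here (every other open cell in that row sees a 2).
R4C9 = 4: in row 4, 4 can only go here (every other open cell in that row sees a 4).
R5C7 = 7: in row 5, 7 can only go here (every other open cell in that row sees a 7).
R6C6 = 4: in row 6, 4 can only go here (every other open cell in that row sees a 4).
R1C4 = 4: in row 1, 4 can only go here (every other open cell in that row sees a 4).
R1C6 = 2: in row 1, 2 can only go here (every other open cell in that row sees a 2).
R6C4 = 1: in row 6, 1 can only go here (every other open cell in that row sees a 1).
R7C4 = 2: in row 7, 2 can only go here (every other open cell in that row sees a 2).
R8C3 = 2: in row 8, 2 can only go here (every other open cell in that row sees a 2).
R1C1 = 8: in column 1, 8 can only go here (every other open cell in that column sees an 8).
R7C6 = 8: in row 7, 8 can only go here (every other open cell in that row sees an 8).
R8C7 = 8: in row 8, 8 can only go here (every other open cell in that row sees an 8).
R2C8 = 8: in row 2, 8 can only go here (every other open cell in that row sees an 8).
R1C3 = 7: in column 3, 7 can only go here (every other open cell in that column sees a 7).
R3C9 = 7: in row 3, 7 can only go here (every other open cell in that row sees a 7).
R5C4 = 9: in column 4, 9 can only go here (every other open cell in that column sees a 9).
R2C3 = 9: in box 1, 9 can only go here (every other open cell in that box sees a 9).
R7C3 = 5: row 7 has {2,4,6,7,8}; col 3 has {2,3,4,7,8,9}; box has {2,3,4,6,8}; anti-diagonal has {1,2,4,8} → only 5 remains.
R9C1 = 7: row 9 has {2,3,4,8,9}; col 1 has {2,3,4,8}; box has {2,3,4,5,6,8}; anti-diagonal has {1,2,4,5,8} → only 7 remains.
R4C6 = 6: row 4 has {1,2,3,4,7,8,9}; col 6 has {2,4,8,9}; box has {1,2,4,7,8,9}; anti-diagonal has {1,2,4,5,7,8} → only 6 remains.
R4C7 = 5: row 4 has {1,2,3,4,6,7,8,9}; col 7 has {2,4,7,8}; box has {1,2,4,7,8} → only 5 remains.
R5C5 = 3: row 5 has {1,2,4,7,8,9}; col 5 has {1,2,4,5,7,8,9}; box has {1,2,4,6,7,8,9}; main diagonal has {2,4,7,8}; anti-diagonal has {1,2,4,5,6,7,8} → only 3 remains.
R5C6 = 5: row 5 has {1,2,3,4,7,8,9}; col 6 has {2,4,6,8,9}; box has {1,2,3,4,6,7,8,9} → only 5 remains.
R5C8 = 6: row 5 has {1,2,3,4,5,7,8,9}; col 8 has {1,2,4,7,8}; box has {1,2,4,5,7,8} → only 6 remains.
R6C3 = 6: row 6 has {1,2,4,7,8}; col 3 has {2,3,4,5,7,8,9}; box has {1,2,3,4,7,8,9} → only 6 remains.
R8C5 = 6: row 8 has {2,4,8}; col 5 has {1,2,3,4,5,7,8,9}; box has {2,4,8,9} → only 6 remains.
R9C4 = 5: row 9 has {2,3,4,7,8,9}; col 4 has {1,2,4,7,8,9}; box has {2,4,6,8,9} → only 5 remains.
R9C6 = 1: row 9 has {2,3,4,5,7,8,9}; col 6 has {2,4,5,6,8,9}; box has {2,4,5,6,8,9} → only 1 remains.
R9C9 = 6: row 9 has {1,2,3,4,5,7,8,9}; col 9 has {2,4,7,8}; box has {2,4,7,8}; main diagonal has {2,3,4,7,8} → only 6 remains.
R1C9 = 9: row 1 has {1,2,4,5,7,8}; col 9 has {2,4,6,7,8}; box has {2,4,7,8}; anti-diagonal has {1,2,3,4,5,6,7,8} → only 9 remains.
R2C6 = 3: row 2 has {2,4,7,8,9}; col 6 has {1,2,4,5,6,8,9}; box has {1,2,4,5,7,8,9} → only 3 remains.
R3C3 = 1: row 3 has {2,3,4,5,7,8,9}; col 3 has {2,3,4,5,6,7,8,9}; box has {2,3,4,5,7,8,9}; main diagonal has {2,3,4,6,7,8} → only 1 remains.
R6C1 = 5: row 6 has {1,2,4,6,7,8}; col 1 has {2,3,4,7,8}; box has {1,2,3,4,6,7,8,9} → only 5 remains.
R7C7 = 9: row 7 has {2,4,5,6,7,8}; col 7 has {2,4,5,7,8}; box has {2,4,6,7,8}; main diagonal has {1,2,3,4,6,7,8} → only 9 remains.
R8C4 = 3: row 8 has {2,4,6,8}; col 4 has {1,2,4,5,7,8,9}; box has {1,2,4,5,6,8,9} → only 3 remains.
R8C6 = 7: row 8 has {2,3,4,6,8}; col 6 has {1,2,3,4,5,6,8,9}; box has {1,2,3,4,5,6,8,9} → only 7 remains.
R8C8 = 5: row 8 has {2,3,4,6,7,8}; col 8 has {1,2,4,6,7,8}; box has {2,4,6,7,8,9}; main diagonal has {1,2,3,4,6,7,8,9} → only 5 remains.
R8C9 = 1: row 8 has {2,3,4,5,6,7,8}; col 9 has {2,4,6,7,8,9}; box has {2,4,5,6,7,8,9} → only 1 remains.
R1C8 = 3: row 1 has {1,2,4,5,7,8,9}; col 8 has {1,2,4,5,6,7,8}; box has {2,4,7,8,9} → only 3 remains.
R2C4 = 6: row 2 has {2,3,4,7,8,9}; col 4 has {1,2,3,4,5,7,8,9}; box has {1,2,3,4,5,7,8,9} → only 6 remains.
R2C7 = 1: row 2 has {2,3,4,6,7,8,9}; col 7 has {2,4,5,7,8,9}; box has {2,3,4,7,8,9} → only 1 remains.
R2C9 = 5: row 2 has {1,2,3,4,6,7,8,9}; col 9 has {1,2,4,6,7,8,9}; box has {1,2,3,4,7,8,9} → only 5 remains.
R3C1 = 6: row 3 has {1,2,3,4,5,7,8,9}; col 1 has {2,3,4,5,7,8}; box has {1,2,3,4,5,7,8,9} → only 6 remains.
R6C7 = 3: row 6 has {1,2,4,5,6,7,8}; col 7 has {1,2,4,5,7,8,9}; box has {1,2,4,5,6,7,8} → only 3 remains.
R6C8 = 9: row 6 has {1,2,3,4,5,6,7,8}; col 8 has {1,2,3,4,5,6,7,8}; box has {1,2,3,4,5,6,7,8} → only 9 remains.
R7C1 = 1: row 7 has {2,4,5,6,7,8,9}; col 1 has {2,3,4,5,6,7,8}; box has {2,3,4,5,6,7,8} → only 1 remains.
R7C9 = 3: row 7 has {1,2,4,5,6,7,8,9}; col 9 has {1,2,4,5,6,7,8,9}; box has {1,2,4,5,6,7,8,9} → only 3 remains.

165248973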